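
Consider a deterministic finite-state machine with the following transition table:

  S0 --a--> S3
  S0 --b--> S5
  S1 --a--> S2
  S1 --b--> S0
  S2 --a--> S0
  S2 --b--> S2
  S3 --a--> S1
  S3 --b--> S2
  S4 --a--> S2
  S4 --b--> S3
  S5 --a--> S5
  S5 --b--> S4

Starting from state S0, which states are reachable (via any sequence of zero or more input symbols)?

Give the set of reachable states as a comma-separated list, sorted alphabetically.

BFS from S0:
  visit S0: S0--a-->S3 (new), S0--b-->S5 (new)
  visit S3: S3--a-->S1 (new), S3--b-->S2 (new)
  visit S5: S5--a-->S5 (seen), S5--b-->S4 (new)
  visit S1: S1--a-->S2 (seen), S1--b-->S0 (seen)
  visit S2: S2--a-->S0 (seen), S2--b-->S2 (seen)
  visit S4: S4--a-->S2 (seen), S4--b-->S3 (seen)

Answer: S0, S1, S2, S3, S4, S5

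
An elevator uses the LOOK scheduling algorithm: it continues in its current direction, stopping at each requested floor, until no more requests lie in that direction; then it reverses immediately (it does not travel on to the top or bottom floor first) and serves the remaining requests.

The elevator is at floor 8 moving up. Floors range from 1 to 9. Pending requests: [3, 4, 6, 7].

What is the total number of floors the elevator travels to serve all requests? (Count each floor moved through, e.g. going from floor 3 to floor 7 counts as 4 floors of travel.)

Start at floor 8 moving up, LOOK stop order: [7, 6, 4, 3]
  8 → 7: |7-8| = 1, total = 1
  7 → 6: |6-7| = 1, total = 2
  6 → 4: |4-6| = 2, total = 4
  4 → 3: |3-4| = 1, total = 5

Answer: 5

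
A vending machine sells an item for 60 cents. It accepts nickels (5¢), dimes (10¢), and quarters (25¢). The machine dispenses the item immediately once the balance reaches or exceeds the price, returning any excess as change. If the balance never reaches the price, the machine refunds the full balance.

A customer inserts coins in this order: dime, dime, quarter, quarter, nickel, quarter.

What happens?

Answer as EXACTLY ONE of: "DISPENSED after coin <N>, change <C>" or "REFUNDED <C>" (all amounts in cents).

Price: 60¢
Coin 1 (dime, 10¢): balance = 10¢
Coin 2 (dime, 10¢): balance = 20¢
Coin 3 (quarter, 25¢): balance = 45¢
Coin 4 (quarter, 25¢): balance = 70¢
  → balance >= price → DISPENSE, change = 70 - 60 = 10¢

Answer: DISPENSED after coin 4, change 10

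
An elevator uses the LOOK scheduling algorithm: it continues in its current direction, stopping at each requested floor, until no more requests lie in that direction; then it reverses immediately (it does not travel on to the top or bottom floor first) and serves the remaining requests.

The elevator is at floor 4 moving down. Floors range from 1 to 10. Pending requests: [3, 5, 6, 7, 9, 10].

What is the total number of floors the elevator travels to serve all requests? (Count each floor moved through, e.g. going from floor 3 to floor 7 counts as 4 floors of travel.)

Answer: 8

Derivation:
Start at floor 4 moving down, LOOK stop order: [3, 5, 6, 7, 9, 10]
  4 → 3: |3-4| = 1, total = 1
  3 → 5: |5-3| = 2, total = 3
  5 → 6: |6-5| = 1, total = 4
  6 → 7: |7-6| = 1, total = 5
  7 → 9: |9-7| = 2, total = 7
  9 → 10: |10-9| = 1, total = 8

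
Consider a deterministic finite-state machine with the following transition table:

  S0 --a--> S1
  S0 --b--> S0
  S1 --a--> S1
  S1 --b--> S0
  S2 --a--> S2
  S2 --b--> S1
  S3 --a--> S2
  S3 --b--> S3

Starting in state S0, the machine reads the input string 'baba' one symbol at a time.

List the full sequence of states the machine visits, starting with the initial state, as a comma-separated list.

Answer: S0, S0, S1, S0, S1

Derivation:
Start: S0
  read 'b': S0 --b--> S0
  read 'a': S0 --a--> S1
  read 'b': S1 --b--> S0
  read 'a': S0 --a--> S1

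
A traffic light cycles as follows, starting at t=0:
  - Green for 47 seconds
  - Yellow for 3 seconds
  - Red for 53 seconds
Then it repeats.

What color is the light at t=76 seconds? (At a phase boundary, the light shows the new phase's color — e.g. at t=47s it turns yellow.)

Cycle length = 47 + 3 + 53 = 103s
t = 76, phase_t = 76 mod 103 = 76
76 >= 50 → RED

Answer: red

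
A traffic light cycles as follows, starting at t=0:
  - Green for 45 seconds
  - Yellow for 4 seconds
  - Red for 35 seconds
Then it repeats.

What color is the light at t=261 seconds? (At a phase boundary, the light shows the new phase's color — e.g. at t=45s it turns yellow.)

Cycle length = 45 + 4 + 35 = 84s
t = 261, phase_t = 261 mod 84 = 9
9 < 45 (green end) → GREEN

Answer: green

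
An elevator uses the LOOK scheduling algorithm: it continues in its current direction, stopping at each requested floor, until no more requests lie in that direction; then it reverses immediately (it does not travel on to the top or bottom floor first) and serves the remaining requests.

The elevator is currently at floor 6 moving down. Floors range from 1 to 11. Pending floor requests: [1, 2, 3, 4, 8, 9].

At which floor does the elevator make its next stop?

Current floor: 6, direction: down
Requests above: [8, 9]
Requests below: [1, 2, 3, 4]
Moving down and requests lie below → nearest below is max([1, 2, 3, 4]) = 4

Answer: 4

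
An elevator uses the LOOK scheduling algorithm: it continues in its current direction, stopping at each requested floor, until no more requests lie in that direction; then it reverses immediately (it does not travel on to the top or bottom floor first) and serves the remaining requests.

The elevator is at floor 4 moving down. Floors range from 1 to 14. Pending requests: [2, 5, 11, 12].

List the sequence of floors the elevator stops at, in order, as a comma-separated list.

Current: 4, moving DOWN
Serve below first (descending): [2]
Then reverse, serve above (ascending): [5, 11, 12]

Answer: 2, 5, 11, 12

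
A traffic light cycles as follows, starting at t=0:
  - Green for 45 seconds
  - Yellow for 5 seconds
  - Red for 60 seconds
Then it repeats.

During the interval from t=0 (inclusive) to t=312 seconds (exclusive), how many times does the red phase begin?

Answer: 3

Derivation:
Cycle = 45+5+60 = 110s
red phase starts at t = k*110 + 50 for k=0,1,2,...
Need k*110+50 < 312 → k < 2.382
k ∈ {0, ..., 2} → 3 starts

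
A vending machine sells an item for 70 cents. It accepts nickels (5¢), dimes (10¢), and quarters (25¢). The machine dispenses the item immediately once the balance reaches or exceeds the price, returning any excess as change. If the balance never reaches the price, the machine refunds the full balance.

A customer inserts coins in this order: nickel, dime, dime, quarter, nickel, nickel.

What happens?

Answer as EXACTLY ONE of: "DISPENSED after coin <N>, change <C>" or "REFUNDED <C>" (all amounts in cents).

Answer: REFUNDED 60

Derivation:
Price: 70¢
Coin 1 (nickel, 5¢): balance = 5¢
Coin 2 (dime, 10¢): balance = 15¢
Coin 3 (dime, 10¢): balance = 25¢
Coin 4 (quarter, 25¢): balance = 50¢
Coin 5 (nickel, 5¢): balance = 55¢
Coin 6 (nickel, 5¢): balance = 60¢
All coins inserted, balance 60¢ < price 70¢ → REFUND 60¢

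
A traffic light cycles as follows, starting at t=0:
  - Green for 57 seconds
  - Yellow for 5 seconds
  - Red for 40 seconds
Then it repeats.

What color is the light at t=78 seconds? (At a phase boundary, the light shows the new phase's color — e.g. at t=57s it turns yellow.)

Cycle length = 57 + 5 + 40 = 102s
t = 78, phase_t = 78 mod 102 = 78
78 >= 62 → RED

Answer: red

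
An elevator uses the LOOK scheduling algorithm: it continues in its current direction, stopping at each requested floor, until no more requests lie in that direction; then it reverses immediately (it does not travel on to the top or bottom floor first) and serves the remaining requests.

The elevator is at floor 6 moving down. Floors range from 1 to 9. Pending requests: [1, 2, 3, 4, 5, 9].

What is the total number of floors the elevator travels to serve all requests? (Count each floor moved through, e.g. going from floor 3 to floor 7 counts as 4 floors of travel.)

Start at floor 6 moving down, LOOK stop order: [5, 4, 3, 2, 1, 9]
  6 → 5: |5-6| = 1, total = 1
  5 → 4: |4-5| = 1, total = 2
  4 → 3: |3-4| = 1, total = 3
  3 → 2: |2-3| = 1, total = 4
  2 → 1: |1-2| = 1, total = 5
  1 → 9: |9-1| = 8, total = 13

Answer: 13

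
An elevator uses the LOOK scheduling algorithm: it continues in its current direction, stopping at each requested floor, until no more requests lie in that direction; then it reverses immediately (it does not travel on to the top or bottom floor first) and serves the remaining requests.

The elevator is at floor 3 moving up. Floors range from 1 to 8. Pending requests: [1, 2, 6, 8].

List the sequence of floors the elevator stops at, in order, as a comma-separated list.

Answer: 6, 8, 2, 1

Derivation:
Current: 3, moving UP
Serve above first (ascending): [6, 8]
Then reverse, serve below (descending): [2, 1]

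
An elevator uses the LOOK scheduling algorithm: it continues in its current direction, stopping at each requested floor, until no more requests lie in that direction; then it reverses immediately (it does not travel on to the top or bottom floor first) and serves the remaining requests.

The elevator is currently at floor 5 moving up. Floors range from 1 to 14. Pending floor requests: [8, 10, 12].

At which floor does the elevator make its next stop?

Answer: 8

Derivation:
Current floor: 5, direction: up
Requests above: [8, 10, 12]
Requests below: []
Moving up and requests lie above → nearest above is min([8, 10, 12]) = 8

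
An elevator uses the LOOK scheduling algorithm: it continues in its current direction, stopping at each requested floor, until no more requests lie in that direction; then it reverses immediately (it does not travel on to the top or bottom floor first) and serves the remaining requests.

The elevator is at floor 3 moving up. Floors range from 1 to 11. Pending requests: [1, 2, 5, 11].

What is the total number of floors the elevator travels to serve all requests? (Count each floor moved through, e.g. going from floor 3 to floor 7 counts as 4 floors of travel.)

Answer: 18

Derivation:
Start at floor 3 moving up, LOOK stop order: [5, 11, 2, 1]
  3 → 5: |5-3| = 2, total = 2
  5 → 11: |11-5| = 6, total = 8
  11 → 2: |2-11| = 9, total = 17
  2 → 1: |1-2| = 1, total = 18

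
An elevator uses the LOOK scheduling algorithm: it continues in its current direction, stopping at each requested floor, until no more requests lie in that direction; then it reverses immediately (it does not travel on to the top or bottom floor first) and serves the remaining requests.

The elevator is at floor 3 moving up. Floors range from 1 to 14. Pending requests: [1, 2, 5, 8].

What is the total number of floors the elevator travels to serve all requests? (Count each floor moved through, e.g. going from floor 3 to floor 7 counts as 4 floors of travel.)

Start at floor 3 moving up, LOOK stop order: [5, 8, 2, 1]
  3 → 5: |5-3| = 2, total = 2
  5 → 8: |8-5| = 3, total = 5
  8 → 2: |2-8| = 6, total = 11
  2 → 1: |1-2| = 1, total = 12

Answer: 12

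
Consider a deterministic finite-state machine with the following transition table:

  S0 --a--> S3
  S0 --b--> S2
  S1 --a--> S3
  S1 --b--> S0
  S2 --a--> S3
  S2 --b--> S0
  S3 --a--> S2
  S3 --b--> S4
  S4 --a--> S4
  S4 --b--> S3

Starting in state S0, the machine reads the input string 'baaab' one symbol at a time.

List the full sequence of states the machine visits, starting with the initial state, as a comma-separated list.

Answer: S0, S2, S3, S2, S3, S4

Derivation:
Start: S0
  read 'b': S0 --b--> S2
  read 'a': S2 --a--> S3
  read 'a': S3 --a--> S2
  read 'a': S2 --a--> S3
  read 'b': S3 --b--> S4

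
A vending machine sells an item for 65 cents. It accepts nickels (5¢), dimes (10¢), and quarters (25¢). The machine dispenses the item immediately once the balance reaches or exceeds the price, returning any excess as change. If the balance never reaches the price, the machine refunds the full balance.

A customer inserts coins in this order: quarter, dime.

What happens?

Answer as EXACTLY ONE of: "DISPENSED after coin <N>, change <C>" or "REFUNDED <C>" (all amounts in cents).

Answer: REFUNDED 35

Derivation:
Price: 65¢
Coin 1 (quarter, 25¢): balance = 25¢
Coin 2 (dime, 10¢): balance = 35¢
All coins inserted, balance 35¢ < price 65¢ → REFUND 35¢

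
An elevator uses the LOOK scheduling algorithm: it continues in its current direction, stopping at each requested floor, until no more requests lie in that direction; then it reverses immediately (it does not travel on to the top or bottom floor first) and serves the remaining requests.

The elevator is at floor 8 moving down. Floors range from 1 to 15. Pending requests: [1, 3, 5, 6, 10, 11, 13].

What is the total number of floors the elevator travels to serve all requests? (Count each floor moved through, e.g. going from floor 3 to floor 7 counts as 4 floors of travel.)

Answer: 19

Derivation:
Start at floor 8 moving down, LOOK stop order: [6, 5, 3, 1, 10, 11, 13]
  8 → 6: |6-8| = 2, total = 2
  6 → 5: |5-6| = 1, total = 3
  5 → 3: |3-5| = 2, total = 5
  3 → 1: |1-3| = 2, total = 7
  1 → 10: |10-1| = 9, total = 16
  10 → 11: |11-10| = 1, total = 17
  11 → 13: |13-11| = 2, total = 19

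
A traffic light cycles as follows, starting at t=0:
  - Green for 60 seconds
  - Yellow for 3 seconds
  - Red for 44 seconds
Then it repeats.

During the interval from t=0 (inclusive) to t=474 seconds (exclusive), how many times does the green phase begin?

Answer: 5

Derivation:
Cycle = 60+3+44 = 107s
green phase starts at t = k*107 + 0 for k=0,1,2,...
Need k*107+0 < 474 → k < 4.430
k ∈ {0, ..., 4} → 5 starts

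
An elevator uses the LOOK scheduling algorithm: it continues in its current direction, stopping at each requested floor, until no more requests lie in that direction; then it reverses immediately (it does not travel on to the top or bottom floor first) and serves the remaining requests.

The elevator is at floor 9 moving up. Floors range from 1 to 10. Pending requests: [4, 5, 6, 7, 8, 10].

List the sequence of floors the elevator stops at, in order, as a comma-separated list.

Current: 9, moving UP
Serve above first (ascending): [10]
Then reverse, serve below (descending): [8, 7, 6, 5, 4]

Answer: 10, 8, 7, 6, 5, 4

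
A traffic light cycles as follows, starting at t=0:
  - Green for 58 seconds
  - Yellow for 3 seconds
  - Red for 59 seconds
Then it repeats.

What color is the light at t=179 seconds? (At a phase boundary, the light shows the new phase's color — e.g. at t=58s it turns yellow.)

Answer: yellow

Derivation:
Cycle length = 58 + 3 + 59 = 120s
t = 179, phase_t = 179 mod 120 = 59
58 <= 59 < 61 (yellow end) → YELLOW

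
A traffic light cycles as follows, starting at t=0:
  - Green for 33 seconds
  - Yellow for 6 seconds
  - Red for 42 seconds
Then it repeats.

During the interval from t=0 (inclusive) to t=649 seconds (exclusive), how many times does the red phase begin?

Cycle = 33+6+42 = 81s
red phase starts at t = k*81 + 39 for k=0,1,2,...
Need k*81+39 < 649 → k < 7.531
k ∈ {0, ..., 7} → 8 starts

Answer: 8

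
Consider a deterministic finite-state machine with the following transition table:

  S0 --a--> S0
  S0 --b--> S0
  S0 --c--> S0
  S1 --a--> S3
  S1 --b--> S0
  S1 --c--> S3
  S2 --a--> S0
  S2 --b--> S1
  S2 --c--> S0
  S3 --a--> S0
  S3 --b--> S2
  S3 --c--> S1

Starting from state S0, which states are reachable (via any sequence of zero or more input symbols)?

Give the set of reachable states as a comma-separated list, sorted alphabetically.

Answer: S0

Derivation:
BFS from S0:
  visit S0: S0--a-->S0 (seen), S0--b-->S0 (seen), S0--c-->S0 (seen)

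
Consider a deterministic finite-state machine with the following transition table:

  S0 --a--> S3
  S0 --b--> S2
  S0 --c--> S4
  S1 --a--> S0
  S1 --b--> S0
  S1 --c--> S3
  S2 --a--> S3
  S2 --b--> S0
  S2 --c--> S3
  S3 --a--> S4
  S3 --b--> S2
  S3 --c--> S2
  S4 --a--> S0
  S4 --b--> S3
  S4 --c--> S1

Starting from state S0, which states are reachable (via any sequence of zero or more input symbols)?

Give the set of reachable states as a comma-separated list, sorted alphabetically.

Answer: S0, S1, S2, S3, S4

Derivation:
BFS from S0:
  visit S0: S0--a-->S3 (new), S0--b-->S2 (new), S0--c-->S4 (new)
  visit S3: S3--a-->S4 (seen), S3--b-->S2 (seen), S3--c-->S2 (seen)
  visit S2: S2--a-->S3 (seen), S2--b-->S0 (seen), S2--c-->S3 (seen)
  visit S4: S4--a-->S0 (seen), S4--b-->S3 (seen), S4--c-->S1 (new)
  visit S1: S1--a-->S0 (seen), S1--b-->S0 (seen), S1--c-->S3 (seen)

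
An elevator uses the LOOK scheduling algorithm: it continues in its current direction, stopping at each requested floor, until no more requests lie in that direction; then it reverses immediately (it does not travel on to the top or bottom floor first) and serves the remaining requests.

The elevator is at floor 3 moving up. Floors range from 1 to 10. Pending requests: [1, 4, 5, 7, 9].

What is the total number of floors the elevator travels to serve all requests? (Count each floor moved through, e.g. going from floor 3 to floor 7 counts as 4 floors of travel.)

Start at floor 3 moving up, LOOK stop order: [4, 5, 7, 9, 1]
  3 → 4: |4-3| = 1, total = 1
  4 → 5: |5-4| = 1, total = 2
  5 → 7: |7-5| = 2, total = 4
  7 → 9: |9-7| = 2, total = 6
  9 → 1: |1-9| = 8, total = 14

Answer: 14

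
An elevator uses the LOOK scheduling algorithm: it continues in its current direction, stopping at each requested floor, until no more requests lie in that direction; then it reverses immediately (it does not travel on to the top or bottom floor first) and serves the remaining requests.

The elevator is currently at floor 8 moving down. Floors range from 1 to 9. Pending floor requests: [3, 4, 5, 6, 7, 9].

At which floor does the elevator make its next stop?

Current floor: 8, direction: down
Requests above: [9]
Requests below: [3, 4, 5, 6, 7]
Moving down and requests lie below → nearest below is max([3, 4, 5, 6, 7]) = 7

Answer: 7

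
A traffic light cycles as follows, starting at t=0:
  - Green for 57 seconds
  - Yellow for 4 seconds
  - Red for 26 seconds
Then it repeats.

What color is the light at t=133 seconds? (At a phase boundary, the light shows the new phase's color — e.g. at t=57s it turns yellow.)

Cycle length = 57 + 4 + 26 = 87s
t = 133, phase_t = 133 mod 87 = 46
46 < 57 (green end) → GREEN

Answer: green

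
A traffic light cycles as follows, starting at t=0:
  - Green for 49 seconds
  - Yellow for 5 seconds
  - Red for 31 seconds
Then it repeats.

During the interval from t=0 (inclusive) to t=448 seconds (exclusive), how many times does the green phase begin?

Answer: 6

Derivation:
Cycle = 49+5+31 = 85s
green phase starts at t = k*85 + 0 for k=0,1,2,...
Need k*85+0 < 448 → k < 5.271
k ∈ {0, ..., 5} → 6 starts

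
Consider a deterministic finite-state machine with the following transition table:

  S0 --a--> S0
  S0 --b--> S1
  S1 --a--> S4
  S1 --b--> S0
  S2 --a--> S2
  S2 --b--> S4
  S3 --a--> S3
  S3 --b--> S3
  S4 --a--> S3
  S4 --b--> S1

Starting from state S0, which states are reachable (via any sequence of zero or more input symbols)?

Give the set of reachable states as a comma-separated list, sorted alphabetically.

BFS from S0:
  visit S0: S0--a-->S0 (seen), S0--b-->S1 (new)
  visit S1: S1--a-->S4 (new), S1--b-->S0 (seen)
  visit S4: S4--a-->S3 (new), S4--b-->S1 (seen)
  visit S3: S3--a-->S3 (seen), S3--b-->S3 (seen)

Answer: S0, S1, S3, S4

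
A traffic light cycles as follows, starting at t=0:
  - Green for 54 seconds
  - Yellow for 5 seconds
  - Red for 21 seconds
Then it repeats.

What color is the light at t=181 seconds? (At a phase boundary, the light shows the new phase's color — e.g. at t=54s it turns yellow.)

Answer: green

Derivation:
Cycle length = 54 + 5 + 21 = 80s
t = 181, phase_t = 181 mod 80 = 21
21 < 54 (green end) → GREEN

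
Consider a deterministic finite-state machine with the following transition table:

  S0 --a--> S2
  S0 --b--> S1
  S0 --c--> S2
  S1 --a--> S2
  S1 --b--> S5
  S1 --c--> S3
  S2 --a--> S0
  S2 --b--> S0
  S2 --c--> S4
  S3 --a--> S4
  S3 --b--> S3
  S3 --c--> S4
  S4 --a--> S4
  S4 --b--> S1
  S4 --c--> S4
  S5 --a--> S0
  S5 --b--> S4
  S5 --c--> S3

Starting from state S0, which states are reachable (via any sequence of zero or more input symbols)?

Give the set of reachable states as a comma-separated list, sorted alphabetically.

Answer: S0, S1, S2, S3, S4, S5

Derivation:
BFS from S0:
  visit S0: S0--a-->S2 (new), S0--b-->S1 (new), S0--c-->S2 (seen)
  visit S2: S2--a-->S0 (seen), S2--b-->S0 (seen), S2--c-->S4 (new)
  visit S1: S1--a-->S2 (seen), S1--b-->S5 (new), S1--c-->S3 (new)
  visit S4: S4--a-->S4 (seen), S4--b-->S1 (seen), S4--c-->S4 (seen)
  visit S5: S5--a-->S0 (seen), S5--b-->S4 (seen), S5--c-->S3 (seen)
  visit S3: S3--a-->S4 (seen), S3--b-->S3 (seen), S3--c-->S4 (seen)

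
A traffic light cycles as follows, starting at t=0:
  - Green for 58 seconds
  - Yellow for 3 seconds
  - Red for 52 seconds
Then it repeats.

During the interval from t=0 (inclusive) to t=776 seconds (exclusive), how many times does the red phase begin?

Cycle = 58+3+52 = 113s
red phase starts at t = k*113 + 61 for k=0,1,2,...
Need k*113+61 < 776 → k < 6.327
k ∈ {0, ..., 6} → 7 starts

Answer: 7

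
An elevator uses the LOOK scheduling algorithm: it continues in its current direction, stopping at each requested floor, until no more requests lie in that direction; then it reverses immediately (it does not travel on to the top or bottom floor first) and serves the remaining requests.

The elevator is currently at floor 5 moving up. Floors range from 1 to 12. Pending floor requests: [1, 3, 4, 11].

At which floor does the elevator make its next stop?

Current floor: 5, direction: up
Requests above: [11]
Requests below: [1, 3, 4]
Moving up and requests lie above → nearest above is min([11]) = 11

Answer: 11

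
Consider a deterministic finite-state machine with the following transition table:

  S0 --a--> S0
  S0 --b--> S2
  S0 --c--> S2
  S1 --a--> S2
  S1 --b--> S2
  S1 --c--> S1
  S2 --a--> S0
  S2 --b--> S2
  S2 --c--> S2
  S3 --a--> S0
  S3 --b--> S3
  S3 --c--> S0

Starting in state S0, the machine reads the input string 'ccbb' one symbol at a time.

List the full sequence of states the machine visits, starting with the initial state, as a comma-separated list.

Answer: S0, S2, S2, S2, S2

Derivation:
Start: S0
  read 'c': S0 --c--> S2
  read 'c': S2 --c--> S2
  read 'b': S2 --b--> S2
  read 'b': S2 --b--> S2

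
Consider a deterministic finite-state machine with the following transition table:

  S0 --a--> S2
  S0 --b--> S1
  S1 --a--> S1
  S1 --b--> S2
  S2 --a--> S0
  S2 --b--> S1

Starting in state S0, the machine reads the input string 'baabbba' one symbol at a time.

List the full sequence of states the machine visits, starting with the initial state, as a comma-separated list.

Answer: S0, S1, S1, S1, S2, S1, S2, S0

Derivation:
Start: S0
  read 'b': S0 --b--> S1
  read 'a': S1 --a--> S1
  read 'a': S1 --a--> S1
  read 'b': S1 --b--> S2
  read 'b': S2 --b--> S1
  read 'b': S1 --b--> S2
  read 'a': S2 --a--> S0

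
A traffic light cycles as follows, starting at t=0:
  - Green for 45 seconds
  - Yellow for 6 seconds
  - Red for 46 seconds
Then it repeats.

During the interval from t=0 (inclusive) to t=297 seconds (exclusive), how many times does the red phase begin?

Answer: 3

Derivation:
Cycle = 45+6+46 = 97s
red phase starts at t = k*97 + 51 for k=0,1,2,...
Need k*97+51 < 297 → k < 2.536
k ∈ {0, ..., 2} → 3 starts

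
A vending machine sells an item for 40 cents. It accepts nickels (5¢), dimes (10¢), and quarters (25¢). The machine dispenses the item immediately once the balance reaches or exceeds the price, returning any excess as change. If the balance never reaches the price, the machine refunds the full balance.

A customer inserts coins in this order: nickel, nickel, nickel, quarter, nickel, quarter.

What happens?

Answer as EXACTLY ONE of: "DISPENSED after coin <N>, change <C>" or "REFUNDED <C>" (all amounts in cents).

Price: 40¢
Coin 1 (nickel, 5¢): balance = 5¢
Coin 2 (nickel, 5¢): balance = 10¢
Coin 3 (nickel, 5¢): balance = 15¢
Coin 4 (quarter, 25¢): balance = 40¢
  → balance >= price → DISPENSE, change = 40 - 40 = 0¢

Answer: DISPENSED after coin 4, change 0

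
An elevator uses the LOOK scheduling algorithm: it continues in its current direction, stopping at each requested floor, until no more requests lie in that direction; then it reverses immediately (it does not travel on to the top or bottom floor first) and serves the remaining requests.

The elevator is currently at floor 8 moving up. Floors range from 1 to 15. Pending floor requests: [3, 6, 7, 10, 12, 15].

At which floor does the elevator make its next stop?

Answer: 10

Derivation:
Current floor: 8, direction: up
Requests above: [10, 12, 15]
Requests below: [3, 6, 7]
Moving up and requests lie above → nearest above is min([10, 12, 15]) = 10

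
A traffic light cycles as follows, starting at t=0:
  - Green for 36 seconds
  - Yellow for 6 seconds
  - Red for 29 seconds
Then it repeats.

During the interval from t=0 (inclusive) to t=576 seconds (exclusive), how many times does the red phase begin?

Cycle = 36+6+29 = 71s
red phase starts at t = k*71 + 42 for k=0,1,2,...
Need k*71+42 < 576 → k < 7.521
k ∈ {0, ..., 7} → 8 starts

Answer: 8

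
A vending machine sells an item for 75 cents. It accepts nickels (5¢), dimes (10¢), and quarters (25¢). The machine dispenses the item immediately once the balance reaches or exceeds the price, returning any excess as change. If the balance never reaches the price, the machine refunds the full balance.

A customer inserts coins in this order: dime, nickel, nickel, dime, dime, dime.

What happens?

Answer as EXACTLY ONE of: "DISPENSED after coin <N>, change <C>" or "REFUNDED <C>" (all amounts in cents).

Price: 75¢
Coin 1 (dime, 10¢): balance = 10¢
Coin 2 (nickel, 5¢): balance = 15¢
Coin 3 (nickel, 5¢): balance = 20¢
Coin 4 (dime, 10¢): balance = 30¢
Coin 5 (dime, 10¢): balance = 40¢
Coin 6 (dime, 10¢): balance = 50¢
All coins inserted, balance 50¢ < price 75¢ → REFUND 50¢

Answer: REFUNDED 50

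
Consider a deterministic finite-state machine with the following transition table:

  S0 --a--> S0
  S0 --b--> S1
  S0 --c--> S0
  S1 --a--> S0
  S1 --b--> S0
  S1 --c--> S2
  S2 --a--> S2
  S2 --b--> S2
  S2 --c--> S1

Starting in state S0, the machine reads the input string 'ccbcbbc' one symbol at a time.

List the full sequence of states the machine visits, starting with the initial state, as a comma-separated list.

Start: S0
  read 'c': S0 --c--> S0
  read 'c': S0 --c--> S0
  read 'b': S0 --b--> S1
  read 'c': S1 --c--> S2
  read 'b': S2 --b--> S2
  read 'b': S2 --b--> S2
  read 'c': S2 --c--> S1

Answer: S0, S0, S0, S1, S2, S2, S2, S1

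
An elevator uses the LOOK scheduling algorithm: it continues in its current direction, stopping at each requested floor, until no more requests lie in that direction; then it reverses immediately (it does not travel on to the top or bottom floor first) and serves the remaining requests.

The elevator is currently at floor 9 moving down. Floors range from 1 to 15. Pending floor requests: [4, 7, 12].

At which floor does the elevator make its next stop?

Current floor: 9, direction: down
Requests above: [12]
Requests below: [4, 7]
Moving down and requests lie below → nearest below is max([4, 7]) = 7

Answer: 7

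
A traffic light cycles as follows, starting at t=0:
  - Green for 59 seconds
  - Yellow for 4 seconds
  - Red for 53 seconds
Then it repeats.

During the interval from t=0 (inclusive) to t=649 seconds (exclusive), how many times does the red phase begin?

Answer: 6

Derivation:
Cycle = 59+4+53 = 116s
red phase starts at t = k*116 + 63 for k=0,1,2,...
Need k*116+63 < 649 → k < 5.052
k ∈ {0, ..., 5} → 6 starts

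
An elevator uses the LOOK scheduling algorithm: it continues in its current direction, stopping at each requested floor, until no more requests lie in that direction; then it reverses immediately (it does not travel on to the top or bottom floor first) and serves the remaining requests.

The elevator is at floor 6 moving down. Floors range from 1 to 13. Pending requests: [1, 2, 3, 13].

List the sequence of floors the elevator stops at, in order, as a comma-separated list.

Answer: 3, 2, 1, 13

Derivation:
Current: 6, moving DOWN
Serve below first (descending): [3, 2, 1]
Then reverse, serve above (ascending): [13]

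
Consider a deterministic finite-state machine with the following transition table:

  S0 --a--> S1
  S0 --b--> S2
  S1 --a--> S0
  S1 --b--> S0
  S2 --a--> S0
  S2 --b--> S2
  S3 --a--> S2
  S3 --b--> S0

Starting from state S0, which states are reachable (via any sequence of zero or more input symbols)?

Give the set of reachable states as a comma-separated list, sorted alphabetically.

BFS from S0:
  visit S0: S0--a-->S1 (new), S0--b-->S2 (new)
  visit S1: S1--a-->S0 (seen), S1--b-->S0 (seen)
  visit S2: S2--a-->S0 (seen), S2--b-->S2 (seen)

Answer: S0, S1, S2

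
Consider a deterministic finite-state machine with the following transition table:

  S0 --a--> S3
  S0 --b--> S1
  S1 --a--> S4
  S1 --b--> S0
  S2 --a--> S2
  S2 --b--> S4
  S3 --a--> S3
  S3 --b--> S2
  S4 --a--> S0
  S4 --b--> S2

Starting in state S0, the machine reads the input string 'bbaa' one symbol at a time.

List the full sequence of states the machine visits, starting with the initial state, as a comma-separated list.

Start: S0
  read 'b': S0 --b--> S1
  read 'b': S1 --b--> S0
  read 'a': S0 --a--> S3
  read 'a': S3 --a--> S3

Answer: S0, S1, S0, S3, S3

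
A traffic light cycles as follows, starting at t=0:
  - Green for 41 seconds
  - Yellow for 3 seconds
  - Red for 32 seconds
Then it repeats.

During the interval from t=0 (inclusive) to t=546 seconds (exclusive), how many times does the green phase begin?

Cycle = 41+3+32 = 76s
green phase starts at t = k*76 + 0 for k=0,1,2,...
Need k*76+0 < 546 → k < 7.184
k ∈ {0, ..., 7} → 8 starts

Answer: 8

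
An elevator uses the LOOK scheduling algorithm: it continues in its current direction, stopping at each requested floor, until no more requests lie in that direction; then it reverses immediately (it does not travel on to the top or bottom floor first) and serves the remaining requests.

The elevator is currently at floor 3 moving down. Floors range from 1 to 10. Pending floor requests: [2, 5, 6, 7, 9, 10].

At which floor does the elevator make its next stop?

Answer: 2

Derivation:
Current floor: 3, direction: down
Requests above: [5, 6, 7, 9, 10]
Requests below: [2]
Moving down and requests lie below → nearest below is max([2]) = 2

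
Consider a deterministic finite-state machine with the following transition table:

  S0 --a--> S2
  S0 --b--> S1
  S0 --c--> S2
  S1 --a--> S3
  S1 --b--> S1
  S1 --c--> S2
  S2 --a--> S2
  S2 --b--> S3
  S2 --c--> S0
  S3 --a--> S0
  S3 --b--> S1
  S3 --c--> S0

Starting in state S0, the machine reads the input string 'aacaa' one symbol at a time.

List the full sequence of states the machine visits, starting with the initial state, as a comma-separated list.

Start: S0
  read 'a': S0 --a--> S2
  read 'a': S2 --a--> S2
  read 'c': S2 --c--> S0
  read 'a': S0 --a--> S2
  read 'a': S2 --a--> S2

Answer: S0, S2, S2, S0, S2, S2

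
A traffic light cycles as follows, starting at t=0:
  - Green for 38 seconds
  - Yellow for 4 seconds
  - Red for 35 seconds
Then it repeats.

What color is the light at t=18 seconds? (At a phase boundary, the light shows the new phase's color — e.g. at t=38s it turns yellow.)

Answer: green

Derivation:
Cycle length = 38 + 4 + 35 = 77s
t = 18, phase_t = 18 mod 77 = 18
18 < 38 (green end) → GREEN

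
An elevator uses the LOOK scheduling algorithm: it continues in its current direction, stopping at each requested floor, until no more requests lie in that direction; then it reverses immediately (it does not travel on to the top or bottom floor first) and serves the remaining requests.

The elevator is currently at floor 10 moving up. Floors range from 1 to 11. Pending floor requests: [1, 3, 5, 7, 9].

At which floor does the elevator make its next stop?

Answer: 9

Derivation:
Current floor: 10, direction: up
Requests above: []
Requests below: [1, 3, 5, 7, 9]
Moving up but no requests above → reverse; nearest below is max([1, 3, 5, 7, 9]) = 9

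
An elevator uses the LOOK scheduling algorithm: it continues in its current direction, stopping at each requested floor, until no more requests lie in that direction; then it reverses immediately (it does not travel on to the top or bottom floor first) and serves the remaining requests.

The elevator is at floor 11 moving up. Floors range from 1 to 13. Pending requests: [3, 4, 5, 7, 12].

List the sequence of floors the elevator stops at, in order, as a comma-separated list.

Current: 11, moving UP
Serve above first (ascending): [12]
Then reverse, serve below (descending): [7, 5, 4, 3]

Answer: 12, 7, 5, 4, 3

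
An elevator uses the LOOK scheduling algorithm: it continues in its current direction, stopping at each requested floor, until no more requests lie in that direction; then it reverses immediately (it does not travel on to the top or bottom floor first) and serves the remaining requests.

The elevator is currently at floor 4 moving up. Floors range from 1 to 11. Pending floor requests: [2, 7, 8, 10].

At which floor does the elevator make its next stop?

Answer: 7

Derivation:
Current floor: 4, direction: up
Requests above: [7, 8, 10]
Requests below: [2]
Moving up and requests lie above → nearest above is min([7, 8, 10]) = 7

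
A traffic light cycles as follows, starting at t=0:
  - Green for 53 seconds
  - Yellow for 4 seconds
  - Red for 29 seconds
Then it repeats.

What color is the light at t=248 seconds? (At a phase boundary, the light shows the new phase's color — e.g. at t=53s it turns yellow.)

Cycle length = 53 + 4 + 29 = 86s
t = 248, phase_t = 248 mod 86 = 76
76 >= 57 → RED

Answer: red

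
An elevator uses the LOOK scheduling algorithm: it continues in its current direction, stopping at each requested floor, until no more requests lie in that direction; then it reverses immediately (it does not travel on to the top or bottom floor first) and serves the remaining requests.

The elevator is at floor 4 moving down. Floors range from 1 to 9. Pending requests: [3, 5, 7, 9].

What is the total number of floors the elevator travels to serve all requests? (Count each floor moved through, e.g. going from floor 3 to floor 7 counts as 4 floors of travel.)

Start at floor 4 moving down, LOOK stop order: [3, 5, 7, 9]
  4 → 3: |3-4| = 1, total = 1
  3 → 5: |5-3| = 2, total = 3
  5 → 7: |7-5| = 2, total = 5
  7 → 9: |9-7| = 2, total = 7

Answer: 7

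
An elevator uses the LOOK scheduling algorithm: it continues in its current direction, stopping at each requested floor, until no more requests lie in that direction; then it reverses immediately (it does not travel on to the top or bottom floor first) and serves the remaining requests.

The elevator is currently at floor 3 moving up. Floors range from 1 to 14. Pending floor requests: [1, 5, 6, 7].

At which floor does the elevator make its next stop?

Current floor: 3, direction: up
Requests above: [5, 6, 7]
Requests below: [1]
Moving up and requests lie above → nearest above is min([5, 6, 7]) = 5

Answer: 5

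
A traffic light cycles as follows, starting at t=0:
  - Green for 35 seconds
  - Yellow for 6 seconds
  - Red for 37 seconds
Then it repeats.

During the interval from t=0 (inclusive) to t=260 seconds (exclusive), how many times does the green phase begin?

Answer: 4

Derivation:
Cycle = 35+6+37 = 78s
green phase starts at t = k*78 + 0 for k=0,1,2,...
Need k*78+0 < 260 → k < 3.333
k ∈ {0, ..., 3} → 4 starts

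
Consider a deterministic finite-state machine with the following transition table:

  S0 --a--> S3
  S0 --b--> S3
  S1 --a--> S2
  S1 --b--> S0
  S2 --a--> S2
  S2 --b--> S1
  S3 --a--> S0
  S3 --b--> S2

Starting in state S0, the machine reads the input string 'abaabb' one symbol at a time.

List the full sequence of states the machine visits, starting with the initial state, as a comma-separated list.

Answer: S0, S3, S2, S2, S2, S1, S0

Derivation:
Start: S0
  read 'a': S0 --a--> S3
  read 'b': S3 --b--> S2
  read 'a': S2 --a--> S2
  read 'a': S2 --a--> S2
  read 'b': S2 --b--> S1
  read 'b': S1 --b--> S0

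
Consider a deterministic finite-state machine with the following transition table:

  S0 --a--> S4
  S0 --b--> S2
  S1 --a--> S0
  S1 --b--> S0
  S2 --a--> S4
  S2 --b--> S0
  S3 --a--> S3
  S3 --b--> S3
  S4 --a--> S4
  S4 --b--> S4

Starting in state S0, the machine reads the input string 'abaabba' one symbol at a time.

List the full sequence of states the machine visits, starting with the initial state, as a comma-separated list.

Start: S0
  read 'a': S0 --a--> S4
  read 'b': S4 --b--> S4
  read 'a': S4 --a--> S4
  read 'a': S4 --a--> S4
  read 'b': S4 --b--> S4
  read 'b': S4 --b--> S4
  read 'a': S4 --a--> S4

Answer: S0, S4, S4, S4, S4, S4, S4, S4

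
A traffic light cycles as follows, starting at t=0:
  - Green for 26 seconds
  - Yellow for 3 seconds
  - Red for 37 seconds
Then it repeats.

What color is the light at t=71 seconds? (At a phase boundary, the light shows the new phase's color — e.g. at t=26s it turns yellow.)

Cycle length = 26 + 3 + 37 = 66s
t = 71, phase_t = 71 mod 66 = 5
5 < 26 (green end) → GREEN

Answer: green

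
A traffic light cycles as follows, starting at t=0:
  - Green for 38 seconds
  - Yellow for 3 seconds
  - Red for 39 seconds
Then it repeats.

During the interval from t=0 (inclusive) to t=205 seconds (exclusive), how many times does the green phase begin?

Answer: 3

Derivation:
Cycle = 38+3+39 = 80s
green phase starts at t = k*80 + 0 for k=0,1,2,...
Need k*80+0 < 205 → k < 2.562
k ∈ {0, ..., 2} → 3 starts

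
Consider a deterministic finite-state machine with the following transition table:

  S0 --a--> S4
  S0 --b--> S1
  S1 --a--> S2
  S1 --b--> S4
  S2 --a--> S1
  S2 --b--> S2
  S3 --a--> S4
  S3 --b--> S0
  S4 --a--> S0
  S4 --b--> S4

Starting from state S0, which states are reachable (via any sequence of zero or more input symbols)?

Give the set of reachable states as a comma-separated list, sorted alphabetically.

BFS from S0:
  visit S0: S0--a-->S4 (new), S0--b-->S1 (new)
  visit S4: S4--a-->S0 (seen), S4--b-->S4 (seen)
  visit S1: S1--a-->S2 (new), S1--b-->S4 (seen)
  visit S2: S2--a-->S1 (seen), S2--b-->S2 (seen)

Answer: S0, S1, S2, S4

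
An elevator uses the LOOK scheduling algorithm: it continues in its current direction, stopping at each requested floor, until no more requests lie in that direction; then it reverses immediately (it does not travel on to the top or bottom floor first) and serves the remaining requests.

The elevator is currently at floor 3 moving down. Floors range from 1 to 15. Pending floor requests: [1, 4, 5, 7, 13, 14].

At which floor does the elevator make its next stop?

Current floor: 3, direction: down
Requests above: [4, 5, 7, 13, 14]
Requests below: [1]
Moving down and requests lie below → nearest below is max([1]) = 1

Answer: 1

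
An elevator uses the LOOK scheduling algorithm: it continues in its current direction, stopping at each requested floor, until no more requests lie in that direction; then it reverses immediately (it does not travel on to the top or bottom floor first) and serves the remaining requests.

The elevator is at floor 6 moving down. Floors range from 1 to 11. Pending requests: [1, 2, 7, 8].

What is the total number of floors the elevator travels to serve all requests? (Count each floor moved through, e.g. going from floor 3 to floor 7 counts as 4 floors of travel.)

Start at floor 6 moving down, LOOK stop order: [2, 1, 7, 8]
  6 → 2: |2-6| = 4, total = 4
  2 → 1: |1-2| = 1, total = 5
  1 → 7: |7-1| = 6, total = 11
  7 → 8: |8-7| = 1, total = 12

Answer: 12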